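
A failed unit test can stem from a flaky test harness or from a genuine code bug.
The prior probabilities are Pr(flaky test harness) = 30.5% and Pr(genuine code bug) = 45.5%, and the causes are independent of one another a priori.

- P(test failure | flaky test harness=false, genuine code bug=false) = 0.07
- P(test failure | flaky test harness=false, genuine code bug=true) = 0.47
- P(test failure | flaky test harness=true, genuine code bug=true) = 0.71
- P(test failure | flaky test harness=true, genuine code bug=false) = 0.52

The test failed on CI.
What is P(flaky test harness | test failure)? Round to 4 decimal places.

P(flaky test harness | test failure) ≈ 0.5136

For the numerator, keep only flaky test harness=true terms: 0.086437 + 0.098530 = 0.184967
The normalizing constant is 0.07·0.695·0.545 + 0.47·0.695·0.455 + 0.52·0.305·0.545 + 0.71·0.305·0.455 = 0.360107
P(flaky test harness | test failure) = 0.184967/0.360107 ≈ 0.5136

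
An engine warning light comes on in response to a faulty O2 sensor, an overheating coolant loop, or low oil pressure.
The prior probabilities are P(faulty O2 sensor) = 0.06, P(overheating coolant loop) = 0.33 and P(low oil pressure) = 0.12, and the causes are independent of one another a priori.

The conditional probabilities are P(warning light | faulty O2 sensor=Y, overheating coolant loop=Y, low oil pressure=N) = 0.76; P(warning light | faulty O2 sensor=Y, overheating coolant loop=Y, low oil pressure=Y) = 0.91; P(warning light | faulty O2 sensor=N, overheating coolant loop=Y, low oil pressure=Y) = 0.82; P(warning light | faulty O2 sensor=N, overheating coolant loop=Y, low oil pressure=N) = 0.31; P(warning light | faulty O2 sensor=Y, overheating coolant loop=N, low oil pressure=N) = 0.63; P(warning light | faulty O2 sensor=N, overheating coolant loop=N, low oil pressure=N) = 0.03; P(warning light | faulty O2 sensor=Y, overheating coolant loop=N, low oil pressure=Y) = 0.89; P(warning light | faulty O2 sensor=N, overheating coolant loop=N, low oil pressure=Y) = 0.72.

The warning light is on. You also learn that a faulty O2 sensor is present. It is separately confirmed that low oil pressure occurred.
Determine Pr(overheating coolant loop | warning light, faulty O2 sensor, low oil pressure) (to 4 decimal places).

Pr(overheating coolant loop | warning light, faulty O2 sensor, low oil pressure) ≈ 0.3349

Sum P(warning light|·) weighted by the priors over both values of overheating coolant loop:
  P(warning light | faulty O2 sensor, low oil pressure) = 0.89*0.67 + 0.91*0.33
        = 0.596300 + 0.300300 = 0.896600
Configurations with overheating coolant loop contribute 0.300300, so
  P(overheating coolant loop | warning light, faulty O2 sensor, low oil pressure) = 0.300300 / 0.896600 ≈ 0.3349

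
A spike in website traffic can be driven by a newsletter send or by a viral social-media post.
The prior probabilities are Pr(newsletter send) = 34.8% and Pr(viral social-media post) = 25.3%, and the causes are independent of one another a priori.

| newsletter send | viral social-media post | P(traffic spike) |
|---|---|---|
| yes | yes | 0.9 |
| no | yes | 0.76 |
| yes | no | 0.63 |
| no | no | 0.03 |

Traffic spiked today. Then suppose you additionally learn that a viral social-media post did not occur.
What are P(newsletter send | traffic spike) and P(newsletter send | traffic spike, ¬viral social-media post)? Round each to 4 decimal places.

P(newsletter send | traffic spike) ≈ 0.6345; P(newsletter send | traffic spike, ¬viral social-media post) ≈ 0.9181

Sum P(traffic spike|·) weighted by the priors over the 4 (newsletter send, viral social-media post) configurations:
  P(traffic spike) = 0.03·0.652·0.747 + 0.76·0.652·0.253 + 0.63·0.348·0.747 + 0.9·0.348·0.253
        = 0.014611 + 0.125367 + 0.163772 + 0.079240 = 0.382990
Keeping only the newsletter send-present terms gives 0.243012, so
  P(newsletter send | traffic spike) = 0.243012 / 0.382990 ≈ 0.6345

Now condition on the additional information:
P(traffic spike | ¬viral social-media post) = 0.03×0.652 + 0.63×0.348 = 0.019560 + 0.219240 = 0.238800
Of this, 0.219240 comes from 0.63×0.348 (the newsletter send=true cases).
P(newsletter send | traffic spike, ¬viral social-media post) = 0.219240 / 0.238800 ≈ 0.9181
With viral social-media post excluded, newsletter send must carry more of the explanatory weight for the traffic spike.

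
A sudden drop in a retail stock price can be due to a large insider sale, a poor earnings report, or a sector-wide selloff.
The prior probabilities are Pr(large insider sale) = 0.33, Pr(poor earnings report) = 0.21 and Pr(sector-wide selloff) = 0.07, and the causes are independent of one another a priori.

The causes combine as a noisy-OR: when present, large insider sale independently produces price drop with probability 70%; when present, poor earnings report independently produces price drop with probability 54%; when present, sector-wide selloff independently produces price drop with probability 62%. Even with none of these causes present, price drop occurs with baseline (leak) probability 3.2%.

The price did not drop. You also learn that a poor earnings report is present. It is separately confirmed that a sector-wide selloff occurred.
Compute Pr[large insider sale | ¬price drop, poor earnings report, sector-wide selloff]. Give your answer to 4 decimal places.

Pr[large insider sale | ¬price drop, poor earnings report, sector-wide selloff] ≈ 0.1287

Under noisy-OR, P(price drop | causes) = 1 − (1−0.032)·∏(1−qᵢ) over the active causes.
Enumerate both values of large insider sale and weight by the priors:
  P(¬price drop | poor earnings report, sector-wide selloff) = 0.169206·0.67 + 0.050762·0.33
        = 0.113368 + 0.016751 = 0.130119
The terms with large insider sale present sum to 0.016751, so
  P(large insider sale | ¬price drop, poor earnings report, sector-wide selloff) = 0.016751 / 0.130119 ≈ 0.1287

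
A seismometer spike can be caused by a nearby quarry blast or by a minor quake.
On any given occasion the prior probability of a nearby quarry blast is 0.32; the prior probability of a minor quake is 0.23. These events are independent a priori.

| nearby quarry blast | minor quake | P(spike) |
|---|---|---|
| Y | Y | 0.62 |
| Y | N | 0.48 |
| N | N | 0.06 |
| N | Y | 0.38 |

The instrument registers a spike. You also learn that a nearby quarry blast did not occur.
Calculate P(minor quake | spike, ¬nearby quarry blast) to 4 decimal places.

Enumerate both values of minor quake and weight by the priors:
  P(spike | ¬nearby quarry blast) = 0.06·0.77 + 0.38·0.23
        = 0.046200 + 0.087400 = 0.133600
Configurations with minor quake contribute 0.087400, so
  P(minor quake | spike, ¬nearby quarry blast) = 0.087400 / 0.133600 ≈ 0.6542

P(minor quake | spike, ¬nearby quarry blast) ≈ 0.6542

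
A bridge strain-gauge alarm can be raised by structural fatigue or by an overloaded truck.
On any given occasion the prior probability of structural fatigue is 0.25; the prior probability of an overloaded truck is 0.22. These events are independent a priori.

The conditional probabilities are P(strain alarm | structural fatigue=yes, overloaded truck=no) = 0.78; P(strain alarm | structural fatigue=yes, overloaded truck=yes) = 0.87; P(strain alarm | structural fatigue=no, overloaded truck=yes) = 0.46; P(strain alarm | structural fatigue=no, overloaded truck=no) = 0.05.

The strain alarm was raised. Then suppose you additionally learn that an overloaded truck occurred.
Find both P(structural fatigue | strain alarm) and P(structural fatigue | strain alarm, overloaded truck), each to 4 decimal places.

P(structural fatigue | strain alarm) ≈ 0.6554; P(structural fatigue | strain alarm, overloaded truck) ≈ 0.3867

Sum P(strain alarm|·) weighted by the priors over the 4 (structural fatigue, overloaded truck) configurations:
  P(strain alarm) = 0.05·0.75·0.78 + 0.46·0.75·0.22 + 0.78·0.25·0.78 + 0.87·0.25·0.22
        = 0.029250 + 0.075900 + 0.152100 + 0.047850 = 0.305100
Configurations with structural fatigue contribute 0.199950, so
  P(structural fatigue | strain alarm) = 0.199950 / 0.305100 ≈ 0.6554

Now also conditioning on overloaded truck=true:
P(strain alarm | overloaded truck) = 0.46*0.75 + 0.87*0.25 = 0.345000 + 0.217500 = 0.562500
Restricting to configurations with structural fatigue present: 0.87*0.25 = 0.217500.
P(structural fatigue | strain alarm, overloaded truck) = 0.217500 / 0.562500 ≈ 0.3867
Conditioning on overloaded truck lowers the posterior on structural fatigue: the classic explaining-away effect in a common-effect structure.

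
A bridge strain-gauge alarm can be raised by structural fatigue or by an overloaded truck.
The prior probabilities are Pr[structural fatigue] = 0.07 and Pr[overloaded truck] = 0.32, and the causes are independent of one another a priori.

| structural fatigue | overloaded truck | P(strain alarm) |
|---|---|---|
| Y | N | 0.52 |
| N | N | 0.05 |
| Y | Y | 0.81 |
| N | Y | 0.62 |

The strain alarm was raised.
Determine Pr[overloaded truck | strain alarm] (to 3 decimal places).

P(strain alarm) = 0.05×0.93×0.68 + 0.62×0.93×0.32 + 0.52×0.07×0.68 + 0.81×0.07×0.32 = 0.031620 + 0.184512 + 0.024752 + 0.018144 = 0.259028
Of this, 0.202656 comes from 0.184512 + 0.018144 (the overloaded truck=true cases).
Hence the posterior is 0.202656/0.259028 ≈ 0.782.

Pr[overloaded truck | strain alarm] ≈ 0.782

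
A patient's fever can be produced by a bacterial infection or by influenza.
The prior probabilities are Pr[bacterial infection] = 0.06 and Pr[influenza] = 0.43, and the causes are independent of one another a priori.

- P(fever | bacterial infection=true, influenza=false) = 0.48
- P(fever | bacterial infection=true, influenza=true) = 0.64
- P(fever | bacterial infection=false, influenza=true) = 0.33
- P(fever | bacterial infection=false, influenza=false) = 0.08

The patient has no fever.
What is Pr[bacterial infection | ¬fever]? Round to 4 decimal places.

Pr[bacterial infection | ¬fever] ≈ 0.0342

P(¬fever) = 0.92×0.94×0.57 + 0.67×0.94×0.43 + 0.52×0.06×0.57 + 0.36×0.06×0.43 = 0.492936 + 0.270814 + 0.017784 + 0.009288 = 0.790822
Restricting to configurations with bacterial infection present: 0.017784 + 0.009288 = 0.027072.
So P(bacterial infection | ¬fever) = 0.027072/0.790822 ≈ 0.0342.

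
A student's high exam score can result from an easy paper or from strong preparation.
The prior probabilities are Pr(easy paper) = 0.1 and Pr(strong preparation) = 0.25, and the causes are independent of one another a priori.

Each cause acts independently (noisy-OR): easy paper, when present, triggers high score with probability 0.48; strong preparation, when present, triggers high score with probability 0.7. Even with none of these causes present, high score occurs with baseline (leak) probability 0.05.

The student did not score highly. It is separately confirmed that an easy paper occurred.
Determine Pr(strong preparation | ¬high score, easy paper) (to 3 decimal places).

Pr(strong preparation | ¬high score, easy paper) ≈ 0.091

Under noisy-OR, P(high score | causes) = 1 − (1−0.05)·∏(1−qᵢ) over the active causes.
P(¬high score | easy paper) = 0.494*0.75 + 0.1482*0.25 = 0.370500 + 0.037050 = 0.407550
The strong preparation-present share is 0.1482*0.25 = 0.037050.
Hence the posterior is 0.037050/0.407550 ≈ 0.091.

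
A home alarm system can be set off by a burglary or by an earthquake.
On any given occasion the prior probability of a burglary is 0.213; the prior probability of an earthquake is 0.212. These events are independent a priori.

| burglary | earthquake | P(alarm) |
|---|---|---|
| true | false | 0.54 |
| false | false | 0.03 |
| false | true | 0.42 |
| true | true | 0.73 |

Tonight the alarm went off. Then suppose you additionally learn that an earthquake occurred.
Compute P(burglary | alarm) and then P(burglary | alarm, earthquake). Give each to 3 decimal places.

P(burglary | alarm) ≈ 0.582; P(burglary | alarm, earthquake) ≈ 0.320

By total probability over the 4 (burglary, earthquake) configurations:
  P(alarm) = 0.03×0.787×0.788 + 0.42×0.787×0.212 + 0.54×0.213×0.788 + 0.73×0.213×0.212
        = 0.018605 + 0.070074 + 0.090636 + 0.032964 = 0.212279
Keeping only the burglary-present terms gives 0.123600, so
  P(burglary | alarm) = 0.123600 / 0.212279 ≈ 0.582

With the extra evidence:
For the numerator, keep only burglary=true terms: 0.73×0.213 = 0.155490
The normalizing constant is 0.42×0.787 + 0.73×0.213 = 0.486030
Posterior = 0.155490 / 0.486030 ≈ 0.320
This is intercausal reasoning (explaining away): once earthquake accounts for the alarm, burglary becomes less likely.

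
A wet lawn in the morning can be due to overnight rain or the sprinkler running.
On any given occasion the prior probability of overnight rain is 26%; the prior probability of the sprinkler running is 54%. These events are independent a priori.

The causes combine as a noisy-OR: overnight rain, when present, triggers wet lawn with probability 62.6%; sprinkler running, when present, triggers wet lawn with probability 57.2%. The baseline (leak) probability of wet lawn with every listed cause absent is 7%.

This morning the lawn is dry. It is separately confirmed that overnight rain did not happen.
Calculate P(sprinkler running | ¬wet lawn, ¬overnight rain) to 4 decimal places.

P(sprinkler running | ¬wet lawn, ¬overnight rain) ≈ 0.3344

Under noisy-OR, P(wet lawn | causes) = 1 − (1−0.07)·∏(1−qᵢ) over the active causes.
By total probability over both values of sprinkler running:
  P(¬wet lawn | ¬overnight rain) = 0.93*0.46 + 0.39804*0.54
        = 0.427800 + 0.214942 = 0.642742
Keeping only the sprinkler running-present terms gives 0.214942, so
  P(sprinkler running | ¬wet lawn, ¬overnight rain) = 0.214942 / 0.642742 ≈ 0.3344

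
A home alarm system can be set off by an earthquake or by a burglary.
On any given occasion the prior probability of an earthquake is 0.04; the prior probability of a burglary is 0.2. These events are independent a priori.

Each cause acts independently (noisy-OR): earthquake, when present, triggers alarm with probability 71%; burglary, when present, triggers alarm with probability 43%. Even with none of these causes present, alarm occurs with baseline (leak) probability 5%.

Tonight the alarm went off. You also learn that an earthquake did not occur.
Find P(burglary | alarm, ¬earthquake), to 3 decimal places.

Under noisy-OR, P(alarm | causes) = 1 − (1−0.05)·∏(1−qᵢ) over the active causes.
Weight on burglary=true, given the evidence: 0.4585×0.2 = 0.091700
Denominator P(alarm | ¬earthquake): 0.05×0.8 + 0.4585×0.2 = 0.131700
Posterior = 0.091700 / 0.131700 ≈ 0.696

P(burglary | alarm, ¬earthquake) ≈ 0.696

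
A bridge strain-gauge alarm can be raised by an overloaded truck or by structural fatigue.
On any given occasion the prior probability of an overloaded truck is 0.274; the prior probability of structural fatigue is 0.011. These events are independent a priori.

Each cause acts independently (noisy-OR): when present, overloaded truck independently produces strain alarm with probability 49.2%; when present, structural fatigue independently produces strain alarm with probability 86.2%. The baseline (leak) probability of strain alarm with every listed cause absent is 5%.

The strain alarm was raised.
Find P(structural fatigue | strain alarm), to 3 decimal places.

P(structural fatigue | strain alarm) ≈ 0.052

Under noisy-OR, P(strain alarm | causes) = 1 − (1−0.05)·∏(1−qᵢ) over the active causes.
By total probability over the 4 (overloaded truck, structural fatigue) configurations:
  P(strain alarm) = 0.05*0.726*0.989 + 0.8689*0.726*0.011 + 0.5174*0.274*0.989 + 0.933401*0.274*0.011
        = 0.035901 + 0.006939 + 0.140208 + 0.002813 = 0.185861
Configurations with structural fatigue contribute 0.009752, so
  P(structural fatigue | strain alarm) = 0.009752 / 0.185861 ≈ 0.052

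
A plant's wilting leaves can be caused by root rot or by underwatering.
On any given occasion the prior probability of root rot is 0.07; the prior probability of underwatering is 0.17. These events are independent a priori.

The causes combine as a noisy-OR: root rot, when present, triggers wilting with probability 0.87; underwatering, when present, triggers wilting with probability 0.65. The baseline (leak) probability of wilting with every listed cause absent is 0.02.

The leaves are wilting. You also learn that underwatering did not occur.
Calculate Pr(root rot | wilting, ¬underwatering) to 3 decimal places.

Under noisy-OR, P(wilting | causes) = 1 − (1−0.02)·∏(1−qᵢ) over the active causes.
By total probability over both values of root rot:
  P(wilting | ¬underwatering) = 0.02×0.93 + 0.8726×0.07
        = 0.018600 + 0.061082 = 0.079682
Keeping only the root rot-present terms gives 0.061082, so
  P(root rot | wilting, ¬underwatering) = 0.061082 / 0.079682 ≈ 0.767

Pr(root rot | wilting, ¬underwatering) ≈ 0.767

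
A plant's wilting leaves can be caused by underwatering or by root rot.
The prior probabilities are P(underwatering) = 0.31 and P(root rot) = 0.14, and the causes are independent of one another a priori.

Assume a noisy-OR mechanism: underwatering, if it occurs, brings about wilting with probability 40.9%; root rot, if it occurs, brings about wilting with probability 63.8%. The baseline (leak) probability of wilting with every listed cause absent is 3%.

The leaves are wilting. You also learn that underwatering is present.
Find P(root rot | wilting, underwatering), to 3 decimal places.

Under noisy-OR, P(wilting | causes) = 1 − (1−0.03)·∏(1−qᵢ) over the active causes.
P(wilting | underwatering) = 0.42673×0.86 + 0.792476×0.14 = 0.366988 + 0.110947 = 0.477935
Restricting to configurations with root rot present: 0.792476×0.14 = 0.110947.
Hence the posterior is 0.110947/0.477935 ≈ 0.232.

P(root rot | wilting, underwatering) ≈ 0.232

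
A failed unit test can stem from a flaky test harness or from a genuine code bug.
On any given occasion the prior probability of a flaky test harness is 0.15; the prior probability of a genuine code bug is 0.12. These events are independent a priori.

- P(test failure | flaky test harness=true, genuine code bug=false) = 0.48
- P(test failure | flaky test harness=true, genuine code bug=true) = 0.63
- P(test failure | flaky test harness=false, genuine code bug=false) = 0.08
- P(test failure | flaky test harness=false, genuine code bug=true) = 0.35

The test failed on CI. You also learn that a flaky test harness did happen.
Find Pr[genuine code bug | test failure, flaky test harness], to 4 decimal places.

Pr[genuine code bug | test failure, flaky test harness] ≈ 0.1518

P(test failure | flaky test harness) = 0.48·0.88 + 0.63·0.12 = 0.422400 + 0.075600 = 0.498000
Of this, 0.075600 comes from 0.63·0.12 (the genuine code bug=true cases).
Hence the posterior is 0.075600/0.498000 ≈ 0.1518.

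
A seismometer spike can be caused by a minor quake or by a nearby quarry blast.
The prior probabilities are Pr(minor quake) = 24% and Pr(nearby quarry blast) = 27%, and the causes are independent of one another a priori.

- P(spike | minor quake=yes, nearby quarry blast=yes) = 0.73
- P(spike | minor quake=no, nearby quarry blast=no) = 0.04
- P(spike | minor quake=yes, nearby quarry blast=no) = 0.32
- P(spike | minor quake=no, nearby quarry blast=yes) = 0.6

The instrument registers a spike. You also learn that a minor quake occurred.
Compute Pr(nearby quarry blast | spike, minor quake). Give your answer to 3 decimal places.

Pr(nearby quarry blast | spike, minor quake) ≈ 0.458

P(spike | minor quake) = 0.32·0.73 + 0.73·0.27 = 0.233600 + 0.197100 = 0.430700
The nearby quarry blast-present share is 0.73·0.27 = 0.197100.
So P(nearby quarry blast | spike, minor quake) = 0.197100/0.430700 ≈ 0.458.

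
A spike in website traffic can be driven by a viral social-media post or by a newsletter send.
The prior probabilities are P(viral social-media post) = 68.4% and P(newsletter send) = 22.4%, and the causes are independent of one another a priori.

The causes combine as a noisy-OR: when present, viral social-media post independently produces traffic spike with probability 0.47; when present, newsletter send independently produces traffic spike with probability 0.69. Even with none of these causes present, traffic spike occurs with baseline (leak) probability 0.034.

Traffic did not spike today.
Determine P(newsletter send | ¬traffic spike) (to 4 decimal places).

P(newsletter send | ¬traffic spike) ≈ 0.0821

Under noisy-OR, P(traffic spike | causes) = 1 − (1−0.034)·∏(1−qᵢ) over the active causes.
By total probability over the 4 (viral social-media post, newsletter send) configurations:
  P(¬traffic spike) = 0.966·0.316·0.776 + 0.29946·0.316·0.224 + 0.51198·0.684·0.776 + 0.158714·0.684·0.224
        = 0.236879 + 0.021197 + 0.271751 + 0.024318 = 0.554145
The terms with newsletter send present sum to 0.045515, so
  P(newsletter send | ¬traffic spike) = 0.045515 / 0.554145 ≈ 0.0821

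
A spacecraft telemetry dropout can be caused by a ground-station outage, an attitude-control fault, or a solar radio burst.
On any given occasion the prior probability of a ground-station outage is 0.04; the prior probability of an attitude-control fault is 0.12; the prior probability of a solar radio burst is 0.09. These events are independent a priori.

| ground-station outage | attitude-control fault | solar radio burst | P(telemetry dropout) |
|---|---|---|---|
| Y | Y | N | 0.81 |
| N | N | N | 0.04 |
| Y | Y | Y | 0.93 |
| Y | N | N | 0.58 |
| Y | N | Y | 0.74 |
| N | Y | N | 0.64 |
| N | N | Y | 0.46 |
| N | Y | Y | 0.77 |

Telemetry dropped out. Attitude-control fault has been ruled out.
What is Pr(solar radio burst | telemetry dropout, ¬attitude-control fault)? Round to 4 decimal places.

Pr(solar radio burst | telemetry dropout, ¬attitude-control fault) ≈ 0.4307

Enumerate the 4 (ground-station outage, solar radio burst) configurations and weight by the priors:
  P(telemetry dropout | ¬attitude-control fault) = 0.04·0.96·0.91 + 0.46·0.96·0.09 + 0.58·0.04·0.91 + 0.74·0.04·0.09
        = 0.034944 + 0.039744 + 0.021112 + 0.002664 = 0.098464
Configurations with solar radio burst contribute 0.042408, so
  P(solar radio burst | telemetry dropout, ¬attitude-control fault) = 0.042408 / 0.098464 ≈ 0.4307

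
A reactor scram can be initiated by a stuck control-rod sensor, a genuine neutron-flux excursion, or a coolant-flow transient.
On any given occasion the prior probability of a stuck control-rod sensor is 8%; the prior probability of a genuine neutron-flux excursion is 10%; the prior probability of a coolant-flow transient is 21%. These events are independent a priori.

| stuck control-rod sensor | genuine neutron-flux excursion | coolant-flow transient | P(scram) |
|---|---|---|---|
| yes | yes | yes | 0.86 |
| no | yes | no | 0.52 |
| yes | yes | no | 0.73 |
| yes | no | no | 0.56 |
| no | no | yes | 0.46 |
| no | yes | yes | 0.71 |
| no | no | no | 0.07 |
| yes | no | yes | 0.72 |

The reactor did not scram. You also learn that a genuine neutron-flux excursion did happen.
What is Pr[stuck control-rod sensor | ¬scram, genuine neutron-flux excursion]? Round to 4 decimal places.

P(¬scram | genuine neutron-flux excursion) = 0.48·0.92·0.79 + 0.29·0.92·0.21 + 0.27·0.08·0.79 + 0.14·0.08·0.21 = 0.348864 + 0.056028 + 0.017064 + 0.002352 = 0.424308
The stuck control-rod sensor-present share is 0.017064 + 0.002352 = 0.019416.
So P(stuck control-rod sensor | ¬scram, genuine neutron-flux excursion) = 0.019416/0.424308 ≈ 0.0458.

Pr[stuck control-rod sensor | ¬scram, genuine neutron-flux excursion] ≈ 0.0458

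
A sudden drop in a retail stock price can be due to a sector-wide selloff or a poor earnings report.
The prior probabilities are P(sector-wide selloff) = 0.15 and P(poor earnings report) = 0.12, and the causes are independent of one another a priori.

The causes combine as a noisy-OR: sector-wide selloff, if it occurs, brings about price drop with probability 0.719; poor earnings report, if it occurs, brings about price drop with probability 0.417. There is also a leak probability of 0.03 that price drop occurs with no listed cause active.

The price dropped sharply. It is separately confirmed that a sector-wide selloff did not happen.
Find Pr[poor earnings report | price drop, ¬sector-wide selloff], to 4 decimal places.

Pr[poor earnings report | price drop, ¬sector-wide selloff] ≈ 0.6639

Under noisy-OR, P(price drop | causes) = 1 − (1−0.03)·∏(1−qᵢ) over the active causes.
P(price drop | ¬sector-wide selloff) = 0.03·0.88 + 0.43449·0.12 = 0.026400 + 0.052139 = 0.078539
Restricting to configurations with poor earnings report present: 0.43449·0.12 = 0.052139.
Hence the posterior is 0.052139/0.078539 ≈ 0.6639.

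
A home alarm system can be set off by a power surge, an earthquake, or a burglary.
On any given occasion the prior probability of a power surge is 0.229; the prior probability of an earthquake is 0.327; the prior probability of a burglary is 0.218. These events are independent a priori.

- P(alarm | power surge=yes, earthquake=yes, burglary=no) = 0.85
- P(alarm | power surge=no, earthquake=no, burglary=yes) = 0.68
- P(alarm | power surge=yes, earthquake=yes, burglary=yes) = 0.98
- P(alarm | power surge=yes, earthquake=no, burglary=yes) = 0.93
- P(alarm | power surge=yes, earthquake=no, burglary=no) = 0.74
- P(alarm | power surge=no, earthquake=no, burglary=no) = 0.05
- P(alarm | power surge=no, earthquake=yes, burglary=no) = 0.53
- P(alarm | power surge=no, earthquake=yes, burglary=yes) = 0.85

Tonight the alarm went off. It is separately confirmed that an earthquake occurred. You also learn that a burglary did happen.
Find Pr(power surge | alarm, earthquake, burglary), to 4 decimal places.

Pr(power surge | alarm, earthquake, burglary) ≈ 0.2551

By total probability over both values of power surge:
  P(alarm | earthquake, burglary) = 0.85×0.771 + 0.98×0.229
        = 0.655350 + 0.224420 = 0.879770
The terms with power surge present sum to 0.224420, so
  P(power surge | alarm, earthquake, burglary) = 0.224420 / 0.879770 ≈ 0.2551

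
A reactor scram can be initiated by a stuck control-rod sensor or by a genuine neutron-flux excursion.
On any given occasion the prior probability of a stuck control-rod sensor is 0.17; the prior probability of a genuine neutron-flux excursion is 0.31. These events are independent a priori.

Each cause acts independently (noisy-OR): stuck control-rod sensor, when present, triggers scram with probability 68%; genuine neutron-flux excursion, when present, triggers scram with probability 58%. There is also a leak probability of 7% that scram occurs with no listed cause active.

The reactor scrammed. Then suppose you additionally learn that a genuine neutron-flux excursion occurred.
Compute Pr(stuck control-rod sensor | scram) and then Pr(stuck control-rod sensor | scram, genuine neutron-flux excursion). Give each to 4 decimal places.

Under noisy-OR, P(scram | causes) = 1 − (1−0.07)·∏(1−qᵢ) over the active causes.
P(scram) = 0.07*0.83*0.69 + 0.6094*0.83*0.31 + 0.7024*0.17*0.69 + 0.875008*0.17*0.31 = 0.040089 + 0.156799 + 0.082392 + 0.046113 = 0.325393
The stuck control-rod sensor-present share is 0.082392 + 0.046113 = 0.128505.
Hence the posterior is 0.128505/0.325393 ≈ 0.3949.

Now condition on the additional information:
P(scram | genuine neutron-flux excursion) = 0.6094×0.83 + 0.875008×0.17 = 0.505802 + 0.148751 = 0.654553
Restricting to configurations with stuck control-rod sensor present: 0.875008×0.17 = 0.148751.
So P(stuck control-rod sensor | scram, genuine neutron-flux excursion) = 0.148751/0.654553 ≈ 0.2273.

Pr(stuck control-rod sensor | scram) ≈ 0.3949; Pr(stuck control-rod sensor | scram, genuine neutron-flux excursion) ≈ 0.2273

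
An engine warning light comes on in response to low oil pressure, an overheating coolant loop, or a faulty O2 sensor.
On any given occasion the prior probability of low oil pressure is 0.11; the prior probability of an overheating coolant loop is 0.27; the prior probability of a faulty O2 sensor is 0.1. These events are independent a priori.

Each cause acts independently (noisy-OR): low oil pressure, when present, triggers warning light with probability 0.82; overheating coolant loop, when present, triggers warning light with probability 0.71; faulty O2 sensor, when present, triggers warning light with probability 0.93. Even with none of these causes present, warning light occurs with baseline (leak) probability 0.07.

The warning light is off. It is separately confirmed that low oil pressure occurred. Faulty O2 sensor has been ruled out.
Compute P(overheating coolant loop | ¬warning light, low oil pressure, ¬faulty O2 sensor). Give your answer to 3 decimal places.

Under noisy-OR, P(warning light | causes) = 1 − (1−0.07)·∏(1−qᵢ) over the active causes.
By total probability over both values of overheating coolant loop:
  P(¬warning light | low oil pressure, ¬faulty O2 sensor) = 0.1674·0.73 + 0.048546·0.27
        = 0.122202 + 0.013107 = 0.135309
Keeping only the overheating coolant loop-present terms gives 0.013107, so
  P(overheating coolant loop | ¬warning light, low oil pressure, ¬faulty O2 sensor) = 0.013107 / 0.135309 ≈ 0.097

P(overheating coolant loop | ¬warning light, low oil pressure, ¬faulty O2 sensor) ≈ 0.097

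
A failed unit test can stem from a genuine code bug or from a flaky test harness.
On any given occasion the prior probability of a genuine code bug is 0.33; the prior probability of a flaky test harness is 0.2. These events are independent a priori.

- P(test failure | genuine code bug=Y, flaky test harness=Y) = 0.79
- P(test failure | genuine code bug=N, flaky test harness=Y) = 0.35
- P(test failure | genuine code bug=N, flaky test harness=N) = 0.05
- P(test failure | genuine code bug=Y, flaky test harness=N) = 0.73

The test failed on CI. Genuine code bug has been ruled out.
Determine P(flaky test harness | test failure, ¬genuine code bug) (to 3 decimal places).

Enumerate both values of flaky test harness and weight by the priors:
  P(test failure | ¬genuine code bug) = 0.05×0.8 + 0.35×0.2
        = 0.040000 + 0.070000 = 0.110000
Configurations with flaky test harness contribute 0.070000, so
  P(flaky test harness | test failure, ¬genuine code bug) = 0.070000 / 0.110000 ≈ 0.636

P(flaky test harness | test failure, ¬genuine code bug) ≈ 0.636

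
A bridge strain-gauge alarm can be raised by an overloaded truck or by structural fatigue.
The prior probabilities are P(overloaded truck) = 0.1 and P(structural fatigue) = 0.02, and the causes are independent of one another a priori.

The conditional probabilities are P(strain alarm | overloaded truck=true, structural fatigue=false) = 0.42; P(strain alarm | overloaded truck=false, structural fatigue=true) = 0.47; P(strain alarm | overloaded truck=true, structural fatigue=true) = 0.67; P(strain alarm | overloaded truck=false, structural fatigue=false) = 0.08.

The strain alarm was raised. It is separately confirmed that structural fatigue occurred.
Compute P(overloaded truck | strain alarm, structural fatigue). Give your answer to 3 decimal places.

P(overloaded truck | strain alarm, structural fatigue) ≈ 0.137

Sum P(strain alarm|·) weighted by the priors over both values of overloaded truck:
  P(strain alarm | structural fatigue) = 0.47·0.9 + 0.67·0.1
        = 0.423000 + 0.067000 = 0.490000
The terms with overloaded truck present sum to 0.067000, so
  P(overloaded truck | strain alarm, structural fatigue) = 0.067000 / 0.490000 ≈ 0.137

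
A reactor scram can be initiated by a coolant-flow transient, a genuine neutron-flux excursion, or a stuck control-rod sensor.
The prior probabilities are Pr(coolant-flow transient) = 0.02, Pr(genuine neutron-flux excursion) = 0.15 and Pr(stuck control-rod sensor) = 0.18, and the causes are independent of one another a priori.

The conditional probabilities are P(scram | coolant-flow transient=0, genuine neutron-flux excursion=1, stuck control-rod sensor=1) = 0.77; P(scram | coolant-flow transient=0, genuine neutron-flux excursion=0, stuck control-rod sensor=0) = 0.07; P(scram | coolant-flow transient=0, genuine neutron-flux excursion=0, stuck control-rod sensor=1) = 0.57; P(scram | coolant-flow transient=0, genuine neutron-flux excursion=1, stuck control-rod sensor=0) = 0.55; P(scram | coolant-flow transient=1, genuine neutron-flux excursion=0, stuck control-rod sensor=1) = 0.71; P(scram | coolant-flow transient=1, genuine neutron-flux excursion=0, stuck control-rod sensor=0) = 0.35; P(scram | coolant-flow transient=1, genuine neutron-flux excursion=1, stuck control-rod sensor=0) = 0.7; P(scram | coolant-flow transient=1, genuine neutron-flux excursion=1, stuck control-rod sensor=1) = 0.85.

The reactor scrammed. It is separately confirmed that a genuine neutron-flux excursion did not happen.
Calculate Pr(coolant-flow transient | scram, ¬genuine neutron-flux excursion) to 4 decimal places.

Pr(coolant-flow transient | scram, ¬genuine neutron-flux excursion) ≈ 0.0502

Sum P(scram|·) weighted by the priors over the 4 (coolant-flow transient, stuck control-rod sensor) configurations:
  P(scram | ¬genuine neutron-flux excursion) = 0.07·0.98·0.82 + 0.57·0.98·0.18 + 0.35·0.02·0.82 + 0.71·0.02·0.18
        = 0.056252 + 0.100548 + 0.005740 + 0.002556 = 0.165096
The terms with coolant-flow transient present sum to 0.008296, so
  P(coolant-flow transient | scram, ¬genuine neutron-flux excursion) = 0.008296 / 0.165096 ≈ 0.0502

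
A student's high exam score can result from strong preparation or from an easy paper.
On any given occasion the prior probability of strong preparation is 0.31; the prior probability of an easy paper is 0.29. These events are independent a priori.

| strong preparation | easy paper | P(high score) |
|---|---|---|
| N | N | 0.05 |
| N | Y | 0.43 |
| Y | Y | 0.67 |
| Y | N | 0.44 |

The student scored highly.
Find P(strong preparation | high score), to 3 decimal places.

P(high score) = 0.05×0.69×0.71 + 0.43×0.69×0.29 + 0.44×0.31×0.71 + 0.67×0.31×0.29 = 0.024495 + 0.086043 + 0.096844 + 0.060233 = 0.267615
Restricting to configurations with strong preparation present: 0.096844 + 0.060233 = 0.157077.
P(strong preparation | high score) = 0.157077 / 0.267615 ≈ 0.587

P(strong preparation | high score) ≈ 0.587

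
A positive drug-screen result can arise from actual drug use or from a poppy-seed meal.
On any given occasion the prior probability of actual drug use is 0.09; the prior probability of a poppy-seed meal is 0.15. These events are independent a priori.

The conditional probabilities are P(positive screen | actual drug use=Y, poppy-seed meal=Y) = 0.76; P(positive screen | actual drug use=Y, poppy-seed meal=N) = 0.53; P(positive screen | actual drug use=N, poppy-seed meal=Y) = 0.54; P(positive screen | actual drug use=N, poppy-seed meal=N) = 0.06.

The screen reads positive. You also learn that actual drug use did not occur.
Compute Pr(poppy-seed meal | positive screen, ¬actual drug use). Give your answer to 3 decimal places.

Weight on poppy-seed meal=true, given the evidence: 0.54*0.15 = 0.081000
The normalizing constant is 0.06*0.85 + 0.54*0.15 = 0.132000
Posterior = 0.081000 / 0.132000 ≈ 0.614

Pr(poppy-seed meal | positive screen, ¬actual drug use) ≈ 0.614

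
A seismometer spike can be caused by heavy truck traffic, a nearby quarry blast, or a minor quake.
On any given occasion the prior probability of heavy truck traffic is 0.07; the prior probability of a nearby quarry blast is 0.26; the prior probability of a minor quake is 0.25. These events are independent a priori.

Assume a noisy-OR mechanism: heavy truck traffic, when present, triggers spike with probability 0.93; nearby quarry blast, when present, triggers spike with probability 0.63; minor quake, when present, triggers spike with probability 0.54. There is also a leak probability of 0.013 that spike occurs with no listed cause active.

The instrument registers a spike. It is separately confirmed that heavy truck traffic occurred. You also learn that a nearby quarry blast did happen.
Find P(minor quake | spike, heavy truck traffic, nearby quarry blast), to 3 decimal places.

P(minor quake | spike, heavy truck traffic, nearby quarry blast) ≈ 0.253

Under noisy-OR, P(spike | causes) = 1 − (1−0.013)·∏(1−qᵢ) over the active causes.
P(spike | heavy truck traffic, nearby quarry blast) = 0.974437·0.75 + 0.988241·0.25 = 0.730828 + 0.247060 = 0.977888
Of this, 0.247060 comes from 0.988241·0.25 (the minor quake=true cases).
P(minor quake | spike, heavy truck traffic, nearby quarry blast) = 0.247060 / 0.977888 ≈ 0.253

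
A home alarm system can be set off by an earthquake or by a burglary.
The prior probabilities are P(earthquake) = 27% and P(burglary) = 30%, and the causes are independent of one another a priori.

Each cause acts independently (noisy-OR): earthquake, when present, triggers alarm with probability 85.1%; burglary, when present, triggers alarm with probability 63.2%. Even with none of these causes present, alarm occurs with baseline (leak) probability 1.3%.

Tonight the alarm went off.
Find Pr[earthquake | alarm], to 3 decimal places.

Under noisy-OR, P(alarm | causes) = 1 − (1−0.013)·∏(1−qᵢ) over the active causes.
Weight on earthquake=true, given the evidence: 0.161205 + 0.076616 = 0.237821
Denominator P(alarm): 0.013·0.73·0.7 + 0.636784·0.73·0.3 + 0.852937·0.27·0.7 + 0.945881·0.27·0.3 = 0.383920
P(earthquake | alarm) = 0.237821/0.383920 ≈ 0.619

Pr[earthquake | alarm] ≈ 0.619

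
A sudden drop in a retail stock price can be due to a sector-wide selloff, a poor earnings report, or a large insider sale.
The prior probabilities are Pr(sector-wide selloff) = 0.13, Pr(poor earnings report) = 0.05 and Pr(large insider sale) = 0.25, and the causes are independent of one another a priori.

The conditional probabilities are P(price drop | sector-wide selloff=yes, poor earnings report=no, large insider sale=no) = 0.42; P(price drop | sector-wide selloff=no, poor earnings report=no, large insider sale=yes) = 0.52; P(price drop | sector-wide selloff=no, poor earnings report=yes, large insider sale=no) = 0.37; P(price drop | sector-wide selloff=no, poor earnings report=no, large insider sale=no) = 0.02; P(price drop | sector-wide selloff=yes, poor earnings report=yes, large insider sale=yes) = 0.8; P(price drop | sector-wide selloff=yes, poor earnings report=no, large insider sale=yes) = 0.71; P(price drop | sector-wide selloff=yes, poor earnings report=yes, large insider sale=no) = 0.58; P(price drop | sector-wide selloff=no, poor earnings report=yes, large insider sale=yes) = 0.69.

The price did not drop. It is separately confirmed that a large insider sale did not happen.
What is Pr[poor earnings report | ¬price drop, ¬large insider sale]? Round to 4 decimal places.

Pr[poor earnings report | ¬price drop, ¬large insider sale] ≈ 0.0331

Weight on poor earnings report=true, given the evidence: 0.027405 + 0.002730 = 0.030135
The normalizing constant is 0.98×0.87×0.95 + 0.63×0.87×0.05 + 0.58×0.13×0.95 + 0.42×0.13×0.05 = 0.911735
Posterior = 0.030135 / 0.911735 ≈ 0.0331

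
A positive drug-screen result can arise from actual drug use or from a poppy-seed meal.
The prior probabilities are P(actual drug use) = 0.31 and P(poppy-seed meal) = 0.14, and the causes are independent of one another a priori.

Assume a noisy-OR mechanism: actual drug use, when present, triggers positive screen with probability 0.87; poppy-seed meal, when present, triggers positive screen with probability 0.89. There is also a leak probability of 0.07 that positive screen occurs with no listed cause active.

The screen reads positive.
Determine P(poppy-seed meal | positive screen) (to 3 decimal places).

Under noisy-OR, P(positive screen | causes) = 1 − (1−0.07)·∏(1−qᵢ) over the active causes.
Numerator (weight on configurations with poppy-seed meal): 0.086718 + 0.042823 = 0.129541
Denominator P(positive screen): 0.07×0.69×0.86 + 0.8977×0.69×0.14 + 0.8791×0.31×0.86 + 0.986701×0.31×0.14 = 0.405447
P(poppy-seed meal | positive screen) = 0.129541/0.405447 ≈ 0.320

P(poppy-seed meal | positive screen) ≈ 0.320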